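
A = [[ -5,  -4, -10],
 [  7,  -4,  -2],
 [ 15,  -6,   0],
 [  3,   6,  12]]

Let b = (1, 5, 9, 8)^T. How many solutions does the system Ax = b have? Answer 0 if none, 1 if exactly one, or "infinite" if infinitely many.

0

Row reduce the augmented matrix [A | b].
R2 ← R2 + (7/5)·R1: [0, -48/5, -16, 32/5]
R3 ← R3 + (3)·R1: [0, -18, -30, 12]
R4 ← R4 + (3/5)·R1: [0, 18/5, 6, 43/5]
R3 ← R3 − (15/8)·R2: [0, 0, 0, 0]
R4 ← R4 + (3/8)·R2: [0, 0, 0, 11]
Swap R3 ↔ R4
The echelon form has 3 nonzero rows; the last pivot sits in the augmented column, so rank(A) = 2 but rank([A|b]) = 3.
Since the ranks differ, the system is inconsistent.
It has no solutions.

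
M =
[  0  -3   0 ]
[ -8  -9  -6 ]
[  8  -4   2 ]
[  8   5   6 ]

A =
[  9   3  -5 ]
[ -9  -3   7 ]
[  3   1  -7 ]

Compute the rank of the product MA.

First compute MA:
[[ 27,   9, -21],
 [ -9,  -3,  19],
 [114,  38, -82],
 [ 45,  15, -47]]
Now row reduce the product.
R2 ← R2 + (1/3)·R1: [0, 0, 12]
R3 ← R3 − (38/9)·R1: [0, 0, 20/3]
R4 ← R4 − (5/3)·R1: [0, 0, -12]
R3 ← R3 − (5/9)·R2: [0, 0, 0]
R4 ← R4 + R2: [0, 0, 0]
2 nonzero rows, so rank(MA) = 2.

2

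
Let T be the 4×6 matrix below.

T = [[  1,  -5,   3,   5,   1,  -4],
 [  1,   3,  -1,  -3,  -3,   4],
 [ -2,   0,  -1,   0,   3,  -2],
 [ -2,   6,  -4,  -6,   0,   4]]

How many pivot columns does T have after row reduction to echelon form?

2

Row reduce to echelon form.
R2 ← R2 − R1: [0, 8, -4, -8, -4, 8]
R3 ← R3 + (2)·R1: [0, -10, 5, 10, 5, -10]
R4 ← R4 + (2)·R1: [0, -4, 2, 4, 2, -4]
R3 ← R3 + (5/4)·R2: [0, 0, 0, 0, 0, 0]
R4 ← R4 + (1/2)·R2: [0, 0, 0, 0, 0, 0]
Echelon form has 2 nonzero rows, so rank(T) = 2.
Each nonzero row contributes one pivot column: 2 pivot columns.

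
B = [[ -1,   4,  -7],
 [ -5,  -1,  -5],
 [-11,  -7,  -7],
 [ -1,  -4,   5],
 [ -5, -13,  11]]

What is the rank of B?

3

Row reduce to echelon form.
R2 ← R2 − (5)·R1: [0, -21, 30]
R3 ← R3 − (11)·R1: [0, -51, 70]
R4 ← R4 − R1: [0, -8, 12]
R5 ← R5 − (5)·R1: [0, -33, 46]
R3 ← R3 − (17/7)·R2: [0, 0, -20/7]
R4 ← R4 − (8/21)·R2: [0, 0, 4/7]
R5 ← R5 − (11/7)·R2: [0, 0, -8/7]
R4 ← R4 + (1/5)·R3: [0, 0, 0]
R5 ← R5 − (2/5)·R3: [0, 0, 0]
Echelon form has 3 nonzero rows, so rank(B) = 3.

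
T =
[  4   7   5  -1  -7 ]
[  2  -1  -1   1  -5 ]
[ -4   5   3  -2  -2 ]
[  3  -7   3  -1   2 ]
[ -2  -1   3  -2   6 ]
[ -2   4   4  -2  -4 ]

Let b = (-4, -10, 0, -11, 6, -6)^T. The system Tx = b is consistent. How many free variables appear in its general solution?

1

Row reduce the augmented matrix [T | b].
R2 ← R2 − (1/2)·R1: [0, -9/2, -7/2, 3/2, -3/2, -8]
R3 ← R3 + R1: [0, 12, 8, -3, -9, -4]
R4 ← R4 − (3/4)·R1: [0, -49/4, -3/4, -1/4, 29/4, -8]
R5 ← R5 + (1/2)·R1: [0, 5/2, 11/2, -5/2, 5/2, 4]
R6 ← R6 + (1/2)·R1: [0, 15/2, 13/2, -5/2, -15/2, -8]
R3 ← R3 + (8/3)·R2: [0, 0, -4/3, 1, -13, -76/3]
R4 ← R4 − (49/18)·R2: [0, 0, 79/9, -13/3, 34/3, 124/9]
R5 ← R5 + (5/9)·R2: [0, 0, 32/9, -5/3, 5/3, -4/9]
R6 ← R6 + (5/3)·R2: [0, 0, 2/3, 0, -10, -64/3]
R4 ← R4 + (79/12)·R3: [0, 0, 0, 9/4, -297/4, -153]
R5 ← R5 + (8/3)·R3: [0, 0, 0, 1, -33, -68]
R6 ← R6 + (1/2)·R3: [0, 0, 0, 1/2, -33/2, -34]
R5 ← R5 − (4/9)·R4: [0, 0, 0, 0, 0, 0]
R6 ← R6 − (2/9)·R4: [0, 0, 0, 0, 0, 0]
The echelon form has 4 nonzero rows, and every pivot lies in the first 5 columns, so rank(T) = rank([T|b]) = 4.
The system is consistent.
Free variables = (unknowns) − (rank) = 5 − 4 = 1.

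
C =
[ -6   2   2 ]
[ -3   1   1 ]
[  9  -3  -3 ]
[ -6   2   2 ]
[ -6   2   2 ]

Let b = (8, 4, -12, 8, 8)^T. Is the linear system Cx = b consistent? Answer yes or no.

Row reduce the augmented matrix [C | b].
R2 ← R2 − (1/2)·R1: [0, 0, 0, 0]
R3 ← R3 + (3/2)·R1: [0, 0, 0, 0]
R4 ← R4 − R1: [0, 0, 0, 0]
R5 ← R5 − R1: [0, 0, 0, 0]
The echelon form has 1 nonzero rows, and every pivot lies in the first 3 columns, so rank(C) = rank([C|b]) = 1.
The system is consistent.

yes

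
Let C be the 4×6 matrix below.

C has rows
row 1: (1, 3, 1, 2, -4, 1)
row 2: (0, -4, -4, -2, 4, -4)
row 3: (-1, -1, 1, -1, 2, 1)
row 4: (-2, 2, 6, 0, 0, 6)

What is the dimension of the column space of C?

2

Row reduce to echelon form.
R3 ← R3 + R1: [0, 2, 2, 1, -2, 2]
R4 ← R4 + (2)·R1: [0, 8, 8, 4, -8, 8]
R3 ← R3 + (1/2)·R2: [0, 0, 0, 0, 0, 0]
R4 ← R4 + (2)·R2: [0, 0, 0, 0, 0, 0]
Echelon form has 2 nonzero rows, so rank(C) = 2.
The column space has dimension equal to the rank: 2.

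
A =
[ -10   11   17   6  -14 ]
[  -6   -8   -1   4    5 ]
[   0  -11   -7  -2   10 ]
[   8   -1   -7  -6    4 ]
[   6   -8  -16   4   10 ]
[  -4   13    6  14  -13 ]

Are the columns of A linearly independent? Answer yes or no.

no

Row reduce A to echelon form.
R2 ← R2 − (3/5)·R1: [0, -73/5, -56/5, 2/5, 67/5]
R4 ← R4 + (4/5)·R1: [0, 39/5, 33/5, -6/5, -36/5]
R5 ← R5 + (3/5)·R1: [0, -7/5, -29/5, 38/5, 8/5]
R6 ← R6 − (2/5)·R1: [0, 43/5, -4/5, 58/5, -37/5]
R3 ← R3 − (55/73)·R2: [0, 0, 105/73, -168/73, -7/73]
R4 ← R4 + (39/73)·R2: [0, 0, 45/73, -72/73, -3/73]
R5 ← R5 − (7/73)·R2: [0, 0, -345/73, 552/73, 23/73]
R6 ← R6 + (43/73)·R2: [0, 0, -540/73, 864/73, 36/73]
R4 ← R4 − (3/7)·R3: [0, 0, 0, 0, 0]
R5 ← R5 + (23/7)·R3: [0, 0, 0, 0, 0]
R6 ← R6 + (36/7)·R3: [0, 0, 0, 0, 0]
3 pivots among 5 columns.
Only 3 < 5 pivot columns, so the columns are linearly dependent.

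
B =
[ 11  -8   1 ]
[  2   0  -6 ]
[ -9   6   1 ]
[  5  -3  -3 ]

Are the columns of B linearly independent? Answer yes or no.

yes

Row reduce B to echelon form.
R2 ← R2 − (2/11)·R1: [0, 16/11, -68/11]
R3 ← R3 + (9/11)·R1: [0, -6/11, 20/11]
R4 ← R4 − (5/11)·R1: [0, 7/11, -38/11]
R3 ← R3 + (3/8)·R2: [0, 0, -1/2]
R4 ← R4 − (7/16)·R2: [0, 0, -3/4]
R4 ← R4 − (3/2)·R3: [0, 0, 0]
3 pivots among 3 columns.
Every column is a pivot column, so the columns are linearly independent.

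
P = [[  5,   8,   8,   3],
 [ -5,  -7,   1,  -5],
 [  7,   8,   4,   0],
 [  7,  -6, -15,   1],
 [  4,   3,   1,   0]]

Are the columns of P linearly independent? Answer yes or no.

yes

Row reduce P to echelon form.
R2 ← R2 + R1: [0, 1, 9, -2]
R3 ← R3 − (7/5)·R1: [0, -16/5, -36/5, -21/5]
R4 ← R4 − (7/5)·R1: [0, -86/5, -131/5, -16/5]
R5 ← R5 − (4/5)·R1: [0, -17/5, -27/5, -12/5]
R3 ← R3 + (16/5)·R2: [0, 0, 108/5, -53/5]
R4 ← R4 + (86/5)·R2: [0, 0, 643/5, -188/5]
R5 ← R5 + (17/5)·R2: [0, 0, 126/5, -46/5]
R4 ← R4 − (643/108)·R3: [0, 0, 0, 2755/108]
R5 ← R5 − (7/6)·R3: [0, 0, 0, 19/6]
R5 ← R5 − (18/145)·R4: [0, 0, 0, 0]
4 pivots among 4 columns.
Every column is a pivot column, so the columns are linearly independent.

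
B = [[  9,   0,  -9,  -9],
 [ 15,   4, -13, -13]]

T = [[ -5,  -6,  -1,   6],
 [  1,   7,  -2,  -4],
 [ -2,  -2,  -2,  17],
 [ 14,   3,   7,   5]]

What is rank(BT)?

First compute BT:
[[-153, -63, -54, -144],
 [-227, -75, -88, -212]]
Now row reduce the product.
R2 ← R2 − (227/153)·R1: [0, 314/17, -134/17, 28/17]
2 nonzero rows, so rank(BT) = 2.

2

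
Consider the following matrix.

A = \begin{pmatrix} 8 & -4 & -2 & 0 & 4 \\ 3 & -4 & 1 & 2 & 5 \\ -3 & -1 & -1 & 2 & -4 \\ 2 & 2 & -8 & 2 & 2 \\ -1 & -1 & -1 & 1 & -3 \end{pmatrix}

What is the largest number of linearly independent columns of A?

4

Row reduce to echelon form.
R2 ← R2 − (3/8)·R1: [0, -5/2, 7/4, 2, 7/2]
R3 ← R3 + (3/8)·R1: [0, -5/2, -7/4, 2, -5/2]
R4 ← R4 − (1/4)·R1: [0, 3, -15/2, 2, 1]
R5 ← R5 + (1/8)·R1: [0, -3/2, -5/4, 1, -5/2]
R3 ← R3 − R2: [0, 0, -7/2, 0, -6]
R4 ← R4 + (6/5)·R2: [0, 0, -27/5, 22/5, 26/5]
R5 ← R5 − (3/5)·R2: [0, 0, -23/10, -1/5, -23/5]
R4 ← R4 − (54/35)·R3: [0, 0, 0, 22/5, 506/35]
R5 ← R5 − (23/35)·R3: [0, 0, 0, -1/5, -23/35]
R5 ← R5 + (1/22)·R4: [0, 0, 0, 0, 0]
Echelon form has 4 nonzero rows, so rank(A) = 4.
The rank gives the maximum number of linearly independent columns: 4.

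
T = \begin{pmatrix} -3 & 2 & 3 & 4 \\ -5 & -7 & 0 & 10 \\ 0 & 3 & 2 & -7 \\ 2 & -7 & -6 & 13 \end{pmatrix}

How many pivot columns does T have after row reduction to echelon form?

Row reduce to echelon form.
R2 ← R2 − (5/3)·R1: [0, -31/3, -5, 10/3]
R4 ← R4 + (2/3)·R1: [0, -17/3, -4, 47/3]
R3 ← R3 + (9/31)·R2: [0, 0, 17/31, -187/31]
R4 ← R4 − (17/31)·R2: [0, 0, -39/31, 429/31]
R4 ← R4 + (39/17)·R3: [0, 0, 0, 0]
Echelon form has 3 nonzero rows, so rank(T) = 3.
Each nonzero row contributes one pivot column: 3 pivot columns.

3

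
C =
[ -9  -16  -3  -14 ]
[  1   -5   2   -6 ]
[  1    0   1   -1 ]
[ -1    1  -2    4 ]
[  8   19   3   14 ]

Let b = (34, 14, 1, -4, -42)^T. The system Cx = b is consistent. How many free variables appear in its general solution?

1

Row reduce the augmented matrix [C | b].
R2 ← R2 + (1/9)·R1: [0, -61/9, 5/3, -68/9, 160/9]
R3 ← R3 + (1/9)·R1: [0, -16/9, 2/3, -23/9, 43/9]
R4 ← R4 − (1/9)·R1: [0, 25/9, -5/3, 50/9, -70/9]
R5 ← R5 + (8/9)·R1: [0, 43/9, 1/3, 14/9, -106/9]
R3 ← R3 − (16/61)·R2: [0, 0, 14/61, -35/61, 7/61]
R4 ← R4 + (25/61)·R2: [0, 0, -60/61, 150/61, -30/61]
R5 ← R5 + (43/61)·R2: [0, 0, 92/61, -230/61, 46/61]
R4 ← R4 + (30/7)·R3: [0, 0, 0, 0, 0]
R5 ← R5 − (46/7)·R3: [0, 0, 0, 0, 0]
The echelon form has 3 nonzero rows, and every pivot lies in the first 4 columns, so rank(C) = rank([C|b]) = 3.
The system is consistent.
Free variables = (unknowns) − (rank) = 4 − 3 = 1.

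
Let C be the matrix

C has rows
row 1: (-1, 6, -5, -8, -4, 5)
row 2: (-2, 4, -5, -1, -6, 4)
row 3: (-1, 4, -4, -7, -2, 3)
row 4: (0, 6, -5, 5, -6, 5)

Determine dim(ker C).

2

Row reduce to echelon form.
R2 ← R2 − (2)·R1: [0, -8, 5, 15, 2, -6]
R3 ← R3 − R1: [0, -2, 1, 1, 2, -2]
R3 ← R3 − (1/4)·R2: [0, 0, -1/4, -11/4, 3/2, -1/2]
R4 ← R4 + (3/4)·R2: [0, 0, -5/4, 65/4, -9/2, 1/2]
R4 ← R4 − (5)·R3: [0, 0, 0, 30, -12, 3]
4 nonzero rows, so rank(C) = 4.
C has 6 columns; by rank–nullity, nullity = 6 − 4 = 2.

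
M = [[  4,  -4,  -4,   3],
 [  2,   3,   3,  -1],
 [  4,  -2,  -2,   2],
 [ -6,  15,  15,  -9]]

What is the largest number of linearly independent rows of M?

2

Row reduce to echelon form.
R2 ← R2 − (1/2)·R1: [0, 5, 5, -5/2]
R3 ← R3 − R1: [0, 2, 2, -1]
R4 ← R4 + (3/2)·R1: [0, 9, 9, -9/2]
R3 ← R3 − (2/5)·R2: [0, 0, 0, 0]
R4 ← R4 − (9/5)·R2: [0, 0, 0, 0]
Echelon form has 2 nonzero rows, so rank(M) = 2.
The rank gives the maximum number of linearly independent rows: 2.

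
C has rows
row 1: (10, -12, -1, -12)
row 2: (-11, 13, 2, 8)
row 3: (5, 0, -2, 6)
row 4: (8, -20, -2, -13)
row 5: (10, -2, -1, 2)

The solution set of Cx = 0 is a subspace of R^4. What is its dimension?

0

Row reduce to echelon form.
R2 ← R2 + (11/10)·R1: [0, -1/5, 9/10, -26/5]
R3 ← R3 − (1/2)·R1: [0, 6, -3/2, 12]
R4 ← R4 − (4/5)·R1: [0, -52/5, -6/5, -17/5]
R5 ← R5 − R1: [0, 10, 0, 14]
R3 ← R3 + (30)·R2: [0, 0, 51/2, -144]
R4 ← R4 − (52)·R2: [0, 0, -48, 267]
R5 ← R5 + (50)·R2: [0, 0, 45, -246]
R4 ← R4 + (32/17)·R3: [0, 0, 0, -69/17]
R5 ← R5 − (30/17)·R3: [0, 0, 0, 138/17]
R5 ← R5 + (2)·R4: [0, 0, 0, 0]
4 nonzero rows, so rank(C) = 4.
C has 4 columns; by rank–nullity, nullity = 4 − 4 = 0.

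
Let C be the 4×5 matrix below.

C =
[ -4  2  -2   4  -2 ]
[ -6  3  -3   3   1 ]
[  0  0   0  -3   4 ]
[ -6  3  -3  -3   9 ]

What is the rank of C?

Row reduce to echelon form.
R2 ← R2 − (3/2)·R1: [0, 0, 0, -3, 4]
R4 ← R4 − (3/2)·R1: [0, 0, 0, -9, 12]
R3 ← R3 − R2: [0, 0, 0, 0, 0]
R4 ← R4 − (3)·R2: [0, 0, 0, 0, 0]
Echelon form has 2 nonzero rows, so rank(C) = 2.

2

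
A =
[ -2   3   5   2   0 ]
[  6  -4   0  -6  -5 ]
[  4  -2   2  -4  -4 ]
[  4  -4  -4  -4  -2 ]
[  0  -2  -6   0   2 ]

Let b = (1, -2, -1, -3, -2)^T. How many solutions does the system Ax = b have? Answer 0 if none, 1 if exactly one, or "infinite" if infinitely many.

Row reduce the augmented matrix [A | b].
R2 ← R2 + (3)·R1: [0, 5, 15, 0, -5, 1]
R3 ← R3 + (2)·R1: [0, 4, 12, 0, -4, 1]
R4 ← R4 + (2)·R1: [0, 2, 6, 0, -2, -1]
R3 ← R3 − (4/5)·R2: [0, 0, 0, 0, 0, 1/5]
R4 ← R4 − (2/5)·R2: [0, 0, 0, 0, 0, -7/5]
R5 ← R5 + (2/5)·R2: [0, 0, 0, 0, 0, -8/5]
R4 ← R4 + (7)·R3: [0, 0, 0, 0, 0, 0]
R5 ← R5 + (8)·R3: [0, 0, 0, 0, 0, 0]
The echelon form has 3 nonzero rows; the last pivot sits in the augmented column, so rank(A) = 2 but rank([A|b]) = 3.
Since the ranks differ, the system is inconsistent.
It has no solutions.

0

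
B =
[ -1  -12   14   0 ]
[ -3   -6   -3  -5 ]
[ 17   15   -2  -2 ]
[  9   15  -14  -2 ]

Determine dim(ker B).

Row reduce to echelon form.
R2 ← R2 − (3)·R1: [0, 30, -45, -5]
R3 ← R3 + (17)·R1: [0, -189, 236, -2]
R4 ← R4 + (9)·R1: [0, -93, 112, -2]
R3 ← R3 + (63/10)·R2: [0, 0, -95/2, -67/2]
R4 ← R4 + (31/10)·R2: [0, 0, -55/2, -35/2]
R4 ← R4 − (11/19)·R3: [0, 0, 0, 36/19]
4 nonzero rows, so rank(B) = 4.
B has 4 columns; by rank–nullity, nullity = 4 − 4 = 0.

0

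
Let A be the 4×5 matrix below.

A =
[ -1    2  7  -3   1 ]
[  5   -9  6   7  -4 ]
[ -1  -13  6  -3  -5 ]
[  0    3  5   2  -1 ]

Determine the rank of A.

Row reduce to echelon form.
R2 ← R2 + (5)·R1: [0, 1, 41, -8, 1]
R3 ← R3 − R1: [0, -15, -1, 0, -6]
R3 ← R3 + (15)·R2: [0, 0, 614, -120, 9]
R4 ← R4 − (3)·R2: [0, 0, -118, 26, -4]
R4 ← R4 + (59/307)·R3: [0, 0, 0, 902/307, -697/307]
Echelon form has 4 nonzero rows, so rank(A) = 4.

4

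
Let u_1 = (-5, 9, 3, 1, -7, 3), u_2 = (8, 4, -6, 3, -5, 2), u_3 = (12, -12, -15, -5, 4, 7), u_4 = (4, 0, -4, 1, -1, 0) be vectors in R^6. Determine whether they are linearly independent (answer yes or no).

yes

Form the matrix with these vectors as rows and row reduce.
R2 ← R2 + (8/5)·R1: [0, 92/5, -6/5, 23/5, -81/5, 34/5]
R3 ← R3 + (12/5)·R1: [0, 48/5, -39/5, -13/5, -64/5, 71/5]
R4 ← R4 + (4/5)·R1: [0, 36/5, -8/5, 9/5, -33/5, 12/5]
R3 ← R3 − (12/23)·R2: [0, 0, -165/23, -5, -100/23, 245/23]
R4 ← R4 − (9/23)·R2: [0, 0, -26/23, 0, -6/23, -6/23]
R4 ← R4 − (26/165)·R3: [0, 0, 0, 26/33, 14/33, -64/33]
4 nonzero rows, so the 4 vectors span a space of dimension 4.
Since 4 = 4, the vectors are linearly independent.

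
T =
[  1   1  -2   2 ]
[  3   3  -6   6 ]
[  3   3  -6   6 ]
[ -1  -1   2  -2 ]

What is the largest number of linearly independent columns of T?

Row reduce to echelon form.
R2 ← R2 − (3)·R1: [0, 0, 0, 0]
R3 ← R3 − (3)·R1: [0, 0, 0, 0]
R4 ← R4 + R1: [0, 0, 0, 0]
Echelon form has 1 nonzero row, so rank(T) = 1.
The rank gives the maximum number of linearly independent columns: 1.

1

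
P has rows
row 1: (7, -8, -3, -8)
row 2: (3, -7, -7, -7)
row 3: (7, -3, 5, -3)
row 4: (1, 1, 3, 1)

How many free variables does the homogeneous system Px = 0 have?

2

Row reduce to echelon form.
R2 ← R2 − (3/7)·R1: [0, -25/7, -40/7, -25/7]
R3 ← R3 − R1: [0, 5, 8, 5]
R4 ← R4 − (1/7)·R1: [0, 15/7, 24/7, 15/7]
R3 ← R3 + (7/5)·R2: [0, 0, 0, 0]
R4 ← R4 + (3/5)·R2: [0, 0, 0, 0]
2 nonzero rows, so rank(P) = 2.
P has 4 columns; by rank–nullity, nullity = 4 − 2 = 2.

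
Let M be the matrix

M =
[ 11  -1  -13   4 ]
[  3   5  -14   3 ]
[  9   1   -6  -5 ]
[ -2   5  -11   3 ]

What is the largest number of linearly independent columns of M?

4

Row reduce to echelon form.
R2 ← R2 − (3/11)·R1: [0, 58/11, -115/11, 21/11]
R3 ← R3 − (9/11)·R1: [0, 20/11, 51/11, -91/11]
R4 ← R4 + (2/11)·R1: [0, 53/11, -147/11, 41/11]
R3 ← R3 − (10/29)·R2: [0, 0, 239/29, -259/29]
R4 ← R4 − (53/58)·R2: [0, 0, -221/58, 115/58]
R4 ← R4 + (221/478)·R3: [0, 0, 0, -513/239]
Echelon form has 4 nonzero rows, so rank(M) = 4.
The rank gives the maximum number of linearly independent columns: 4.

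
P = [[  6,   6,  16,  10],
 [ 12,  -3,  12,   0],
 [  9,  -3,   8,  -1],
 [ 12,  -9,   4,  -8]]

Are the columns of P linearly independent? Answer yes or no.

Row reduce P to echelon form.
R2 ← R2 − (2)·R1: [0, -15, -20, -20]
R3 ← R3 − (3/2)·R1: [0, -12, -16, -16]
R4 ← R4 − (2)·R1: [0, -21, -28, -28]
R3 ← R3 − (4/5)·R2: [0, 0, 0, 0]
R4 ← R4 − (7/5)·R2: [0, 0, 0, 0]
2 pivots among 4 columns.
Only 2 < 4 pivot columns, so the columns are linearly dependent.

no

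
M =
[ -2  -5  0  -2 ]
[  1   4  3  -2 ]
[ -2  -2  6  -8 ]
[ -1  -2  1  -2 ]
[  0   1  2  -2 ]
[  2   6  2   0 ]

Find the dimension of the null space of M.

2

Row reduce to echelon form.
R2 ← R2 + (1/2)·R1: [0, 3/2, 3, -3]
R3 ← R3 − R1: [0, 3, 6, -6]
R4 ← R4 − (1/2)·R1: [0, 1/2, 1, -1]
R6 ← R6 + R1: [0, 1, 2, -2]
R3 ← R3 − (2)·R2: [0, 0, 0, 0]
R4 ← R4 − (1/3)·R2: [0, 0, 0, 0]
R5 ← R5 − (2/3)·R2: [0, 0, 0, 0]
R6 ← R6 − (2/3)·R2: [0, 0, 0, 0]
2 nonzero rows, so rank(M) = 2.
M has 4 columns; by rank–nullity, nullity = 4 − 2 = 2.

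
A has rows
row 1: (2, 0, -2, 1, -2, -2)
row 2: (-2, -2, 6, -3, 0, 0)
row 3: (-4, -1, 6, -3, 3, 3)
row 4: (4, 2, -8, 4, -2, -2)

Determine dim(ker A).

Row reduce to echelon form.
R2 ← R2 + R1: [0, -2, 4, -2, -2, -2]
R3 ← R3 + (2)·R1: [0, -1, 2, -1, -1, -1]
R4 ← R4 − (2)·R1: [0, 2, -4, 2, 2, 2]
R3 ← R3 − (1/2)·R2: [0, 0, 0, 0, 0, 0]
R4 ← R4 + R2: [0, 0, 0, 0, 0, 0]
2 nonzero rows, so rank(A) = 2.
A has 6 columns; by rank–nullity, nullity = 6 − 2 = 4.

4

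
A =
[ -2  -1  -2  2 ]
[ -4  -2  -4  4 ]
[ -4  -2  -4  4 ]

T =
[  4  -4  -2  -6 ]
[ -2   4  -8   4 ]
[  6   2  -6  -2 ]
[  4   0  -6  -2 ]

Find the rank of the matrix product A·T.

First compute AT:
[[-10,   0,  12,   8],
 [-20,   0,  24,  16],
 [-20,   0,  24,  16]]
Now row reduce the product.
R2 ← R2 − (2)·R1: [0, 0, 0, 0]
R3 ← R3 − (2)·R1: [0, 0, 0, 0]
1 nonzero row, so rank(AT) = 1.

1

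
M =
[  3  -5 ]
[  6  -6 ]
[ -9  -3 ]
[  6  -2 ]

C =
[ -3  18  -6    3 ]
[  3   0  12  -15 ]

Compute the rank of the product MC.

2

First compute MC:
[[-24,  54, -78,  84],
 [-36, 108, -108, 108],
 [ 18, -162,  18,  18],
 [-24, 108, -60,  48]]
Now row reduce the product.
R2 ← R2 − (3/2)·R1: [0, 27, 9, -18]
R3 ← R3 + (3/4)·R1: [0, -243/2, -81/2, 81]
R4 ← R4 − R1: [0, 54, 18, -36]
R3 ← R3 + (9/2)·R2: [0, 0, 0, 0]
R4 ← R4 − (2)·R2: [0, 0, 0, 0]
2 nonzero rows, so rank(MC) = 2.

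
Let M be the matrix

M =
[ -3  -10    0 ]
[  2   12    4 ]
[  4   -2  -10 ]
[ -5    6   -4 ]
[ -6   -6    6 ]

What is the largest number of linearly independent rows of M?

Row reduce to echelon form.
R2 ← R2 + (2/3)·R1: [0, 16/3, 4]
R3 ← R3 + (4/3)·R1: [0, -46/3, -10]
R4 ← R4 − (5/3)·R1: [0, 68/3, -4]
R5 ← R5 − (2)·R1: [0, 14, 6]
R3 ← R3 + (23/8)·R2: [0, 0, 3/2]
R4 ← R4 − (17/4)·R2: [0, 0, -21]
R5 ← R5 − (21/8)·R2: [0, 0, -9/2]
R4 ← R4 + (14)·R3: [0, 0, 0]
R5 ← R5 + (3)·R3: [0, 0, 0]
Echelon form has 3 nonzero rows, so rank(M) = 3.
The rank gives the maximum number of linearly independent rows: 3.

3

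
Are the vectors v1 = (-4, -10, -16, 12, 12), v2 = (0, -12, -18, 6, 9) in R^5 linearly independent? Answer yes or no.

Form the matrix with these vectors as rows and row reduce.
2 nonzero rows, so the 2 vectors span a space of dimension 2.
Since 2 = 2, the vectors are linearly independent.

yes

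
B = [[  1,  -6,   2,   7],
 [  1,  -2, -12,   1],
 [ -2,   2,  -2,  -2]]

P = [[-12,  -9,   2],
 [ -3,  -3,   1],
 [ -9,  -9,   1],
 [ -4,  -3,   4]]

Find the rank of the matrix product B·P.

3

First compute BP:
[[-40, -30,  26],
 [ 98, 102,  -8],
 [ 44,  36, -12]]
Now row reduce the product.
R2 ← R2 + (49/20)·R1: [0, 57/2, 557/10]
R3 ← R3 + (11/10)·R1: [0, 3, 83/5]
R3 ← R3 − (2/19)·R2: [0, 0, 204/19]
3 nonzero rows, so rank(BP) = 3.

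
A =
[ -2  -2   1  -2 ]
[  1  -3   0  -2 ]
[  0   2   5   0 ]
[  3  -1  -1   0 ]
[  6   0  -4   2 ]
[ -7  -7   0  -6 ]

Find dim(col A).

3

Row reduce to echelon form.
R2 ← R2 + (1/2)·R1: [0, -4, 1/2, -3]
R4 ← R4 + (3/2)·R1: [0, -4, 1/2, -3]
R5 ← R5 + (3)·R1: [0, -6, -1, -4]
R6 ← R6 − (7/2)·R1: [0, 0, -7/2, 1]
R3 ← R3 + (1/2)·R2: [0, 0, 21/4, -3/2]
R4 ← R4 − R2: [0, 0, 0, 0]
R5 ← R5 − (3/2)·R2: [0, 0, -7/4, 1/2]
R5 ← R5 + (1/3)·R3: [0, 0, 0, 0]
R6 ← R6 + (2/3)·R3: [0, 0, 0, 0]
Echelon form has 3 nonzero rows, so rank(A) = 3.
The column space has dimension equal to the rank: 3.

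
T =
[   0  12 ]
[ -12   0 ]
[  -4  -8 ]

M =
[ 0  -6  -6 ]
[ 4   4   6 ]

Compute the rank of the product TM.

First compute TM:
[[ 48,  48,  72],
 [  0,  72,  72],
 [-32,  -8, -24]]
Now row reduce the product.
R3 ← R3 + (2/3)·R1: [0, 24, 24]
R3 ← R3 − (1/3)·R2: [0, 0, 0]
2 nonzero rows, so rank(TM) = 2.

2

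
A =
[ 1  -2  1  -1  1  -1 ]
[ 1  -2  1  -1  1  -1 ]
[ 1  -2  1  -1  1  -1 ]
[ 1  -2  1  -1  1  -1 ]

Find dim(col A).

Row reduce to echelon form.
R2 ← R2 − R1: [0, 0, 0, 0, 0, 0]
R3 ← R3 − R1: [0, 0, 0, 0, 0, 0]
R4 ← R4 − R1: [0, 0, 0, 0, 0, 0]
Echelon form has 1 nonzero row, so rank(A) = 1.
The column space has dimension equal to the rank: 1.

1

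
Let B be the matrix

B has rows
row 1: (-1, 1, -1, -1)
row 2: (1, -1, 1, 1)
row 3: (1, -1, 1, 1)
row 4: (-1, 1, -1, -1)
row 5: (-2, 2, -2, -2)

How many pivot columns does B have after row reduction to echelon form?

1

Row reduce to echelon form.
R2 ← R2 + R1: [0, 0, 0, 0]
R3 ← R3 + R1: [0, 0, 0, 0]
R4 ← R4 − R1: [0, 0, 0, 0]
R5 ← R5 − (2)·R1: [0, 0, 0, 0]
Echelon form has 1 nonzero row, so rank(B) = 1.
Each nonzero row contributes one pivot column: 1 pivot columns.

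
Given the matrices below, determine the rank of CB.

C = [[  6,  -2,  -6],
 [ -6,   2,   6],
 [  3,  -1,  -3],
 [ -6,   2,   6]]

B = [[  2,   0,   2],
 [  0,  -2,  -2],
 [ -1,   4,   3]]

1

First compute CB:
[[ 18, -20,  -2],
 [-18,  20,   2],
 [  9, -10,  -1],
 [-18,  20,   2]]
Now row reduce the product.
R2 ← R2 + R1: [0, 0, 0]
R3 ← R3 − (1/2)·R1: [0, 0, 0]
R4 ← R4 + R1: [0, 0, 0]
1 nonzero row, so rank(CB) = 1.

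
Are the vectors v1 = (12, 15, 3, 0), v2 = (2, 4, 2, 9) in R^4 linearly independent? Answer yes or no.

yes

Form the matrix with these vectors as rows and row reduce.
R2 ← R2 − (1/6)·R1: [0, 3/2, 3/2, 9]
2 nonzero rows, so the 2 vectors span a space of dimension 2.
Since 2 = 2, the vectors are linearly independent.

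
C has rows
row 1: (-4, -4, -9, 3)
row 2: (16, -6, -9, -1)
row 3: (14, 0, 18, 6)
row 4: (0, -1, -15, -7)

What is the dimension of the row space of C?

Row reduce to echelon form.
R2 ← R2 + (4)·R1: [0, -22, -45, 11]
R3 ← R3 + (7/2)·R1: [0, -14, -27/2, 33/2]
R3 ← R3 − (7/11)·R2: [0, 0, 333/22, 19/2]
R4 ← R4 − (1/22)·R2: [0, 0, -285/22, -15/2]
R4 ← R4 + (95/111)·R3: [0, 0, 0, 70/111]
Echelon form has 4 nonzero rows, so rank(C) = 4.
The row space has dimension equal to the rank: 4.

4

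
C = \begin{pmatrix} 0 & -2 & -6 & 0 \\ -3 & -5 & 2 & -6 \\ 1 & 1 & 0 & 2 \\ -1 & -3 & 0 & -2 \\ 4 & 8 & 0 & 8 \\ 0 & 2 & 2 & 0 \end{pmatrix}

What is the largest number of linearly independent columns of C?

3

Row reduce to echelon form.
Swap R1 ↔ R2
R3 ← R3 + (1/3)·R1: [0, -2/3, 2/3, 0]
R4 ← R4 − (1/3)·R1: [0, -4/3, -2/3, 0]
R5 ← R5 + (4/3)·R1: [0, 4/3, 8/3, 0]
R3 ← R3 − (1/3)·R2: [0, 0, 8/3, 0]
R4 ← R4 − (2/3)·R2: [0, 0, 10/3, 0]
R5 ← R5 + (2/3)·R2: [0, 0, -4/3, 0]
R6 ← R6 + R2: [0, 0, -4, 0]
R4 ← R4 − (5/4)·R3: [0, 0, 0, 0]
R5 ← R5 + (1/2)·R3: [0, 0, 0, 0]
R6 ← R6 + (3/2)·R3: [0, 0, 0, 0]
Echelon form has 3 nonzero rows, so rank(C) = 3.
The rank gives the maximum number of linearly independent columns: 3.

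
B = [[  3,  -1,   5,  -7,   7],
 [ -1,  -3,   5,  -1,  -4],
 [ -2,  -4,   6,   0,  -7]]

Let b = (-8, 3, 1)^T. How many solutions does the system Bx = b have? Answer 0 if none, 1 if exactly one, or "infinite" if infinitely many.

0

Row reduce the augmented matrix [B | b].
R2 ← R2 + (1/3)·R1: [0, -10/3, 20/3, -10/3, -5/3, 1/3]
R3 ← R3 + (2/3)·R1: [0, -14/3, 28/3, -14/3, -7/3, -13/3]
R3 ← R3 − (7/5)·R2: [0, 0, 0, 0, 0, -24/5]
The echelon form has 3 nonzero rows; the last pivot sits in the augmented column, so rank(B) = 2 but rank([B|b]) = 3.
Since the ranks differ, the system is inconsistent.
It has no solutions.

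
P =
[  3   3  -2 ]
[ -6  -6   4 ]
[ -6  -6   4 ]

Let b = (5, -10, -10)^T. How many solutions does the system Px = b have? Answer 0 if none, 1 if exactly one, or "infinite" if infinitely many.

Row reduce the augmented matrix [P | b].
R2 ← R2 + (2)·R1: [0, 0, 0, 0]
R3 ← R3 + (2)·R1: [0, 0, 0, 0]
The echelon form has 1 nonzero rows, and every pivot lies in the first 3 columns, so rank(P) = rank([P|b]) = 1.
The system is consistent.
rank = 1 < 3 unknowns, so there are infinitely many solutions.

infinite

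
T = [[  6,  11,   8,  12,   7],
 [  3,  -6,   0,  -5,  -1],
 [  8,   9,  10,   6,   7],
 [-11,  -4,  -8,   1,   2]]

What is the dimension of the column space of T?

4

Row reduce to echelon form.
R2 ← R2 − (1/2)·R1: [0, -23/2, -4, -11, -9/2]
R3 ← R3 − (4/3)·R1: [0, -17/3, -2/3, -10, -7/3]
R4 ← R4 + (11/6)·R1: [0, 97/6, 20/3, 23, 89/6]
R3 ← R3 − (34/69)·R2: [0, 0, 30/23, -316/69, -8/69]
R4 ← R4 + (97/69)·R2: [0, 0, 24/23, 520/69, 587/69]
R4 ← R4 − (4/5)·R3: [0, 0, 0, 56/5, 43/5]
Echelon form has 4 nonzero rows, so rank(T) = 4.
The column space has dimension equal to the rank: 4.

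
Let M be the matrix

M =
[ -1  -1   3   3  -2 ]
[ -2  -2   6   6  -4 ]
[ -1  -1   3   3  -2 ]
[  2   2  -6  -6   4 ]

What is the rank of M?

Row reduce to echelon form.
R2 ← R2 − (2)·R1: [0, 0, 0, 0, 0]
R3 ← R3 − R1: [0, 0, 0, 0, 0]
R4 ← R4 + (2)·R1: [0, 0, 0, 0, 0]
Echelon form has 1 nonzero row, so rank(M) = 1.

1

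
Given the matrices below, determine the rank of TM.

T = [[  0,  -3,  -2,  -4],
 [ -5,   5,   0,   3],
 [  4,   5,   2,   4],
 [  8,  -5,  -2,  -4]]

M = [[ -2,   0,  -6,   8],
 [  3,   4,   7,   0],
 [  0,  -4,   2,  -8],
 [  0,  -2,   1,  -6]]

3

First compute TM:
[[ -9,   4, -29,  40],
 [ 25,  14,  68, -58],
 [  7,   4,  19,  -8],
 [-31,  -4, -91, 104]]
Now row reduce the product.
R2 ← R2 + (25/9)·R1: [0, 226/9, -113/9, 478/9]
R3 ← R3 + (7/9)·R1: [0, 64/9, -32/9, 208/9]
R4 ← R4 − (31/9)·R1: [0, -160/9, 80/9, -304/9]
R3 ← R3 − (32/113)·R2: [0, 0, 0, 912/113]
R4 ← R4 + (80/113)·R2: [0, 0, 0, 432/113]
R4 ← R4 − (9/19)·R3: [0, 0, 0, 0]
3 nonzero rows, so rank(TM) = 3.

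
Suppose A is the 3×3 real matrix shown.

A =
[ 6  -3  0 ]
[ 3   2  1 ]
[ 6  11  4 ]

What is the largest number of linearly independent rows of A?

Row reduce to echelon form.
R2 ← R2 − (1/2)·R1: [0, 7/2, 1]
R3 ← R3 − R1: [0, 14, 4]
R3 ← R3 − (4)·R2: [0, 0, 0]
Echelon form has 2 nonzero rows, so rank(A) = 2.
The rank gives the maximum number of linearly independent rows: 2.

2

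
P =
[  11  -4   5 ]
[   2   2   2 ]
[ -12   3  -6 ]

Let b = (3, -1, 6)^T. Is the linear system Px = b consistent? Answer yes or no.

no

Row reduce the augmented matrix [P | b].
R2 ← R2 − (2/11)·R1: [0, 30/11, 12/11, -17/11]
R3 ← R3 + (12/11)·R1: [0, -15/11, -6/11, 102/11]
R3 ← R3 + (1/2)·R2: [0, 0, 0, 17/2]
The echelon form has 3 nonzero rows; the last pivot sits in the augmented column, so rank(P) = 2 but rank([P|b]) = 3.
Since the ranks differ, the system is inconsistent.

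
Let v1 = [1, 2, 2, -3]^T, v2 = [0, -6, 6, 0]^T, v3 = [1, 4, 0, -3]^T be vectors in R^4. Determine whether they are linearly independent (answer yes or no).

no

Form the matrix with these vectors as rows and row reduce.
R3 ← R3 − R1: [0, 2, -2, 0]
R3 ← R3 + (1/3)·R2: [0, 0, 0, 0]
2 nonzero rows, so the 3 vectors span a space of dimension 2.
Since 2 < 3, the vectors are linearly dependent.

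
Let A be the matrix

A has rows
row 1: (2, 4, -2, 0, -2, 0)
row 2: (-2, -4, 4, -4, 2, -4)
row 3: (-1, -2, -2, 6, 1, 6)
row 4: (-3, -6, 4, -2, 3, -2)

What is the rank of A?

Row reduce to echelon form.
R2 ← R2 + R1: [0, 0, 2, -4, 0, -4]
R3 ← R3 + (1/2)·R1: [0, 0, -3, 6, 0, 6]
R4 ← R4 + (3/2)·R1: [0, 0, 1, -2, 0, -2]
R3 ← R3 + (3/2)·R2: [0, 0, 0, 0, 0, 0]
R4 ← R4 − (1/2)·R2: [0, 0, 0, 0, 0, 0]
Echelon form has 2 nonzero rows, so rank(A) = 2.

2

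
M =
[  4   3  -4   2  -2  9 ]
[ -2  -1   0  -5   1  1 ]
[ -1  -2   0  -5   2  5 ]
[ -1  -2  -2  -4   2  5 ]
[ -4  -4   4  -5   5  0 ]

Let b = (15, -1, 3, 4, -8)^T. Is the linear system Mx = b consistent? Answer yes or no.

Row reduce the augmented matrix [M | b].
R2 ← R2 + (1/2)·R1: [0, 1/2, -2, -4, 0, 11/2, 13/2]
R3 ← R3 + (1/4)·R1: [0, -5/4, -1, -9/2, 3/2, 29/4, 27/4]
R4 ← R4 + (1/4)·R1: [0, -5/4, -3, -7/2, 3/2, 29/4, 31/4]
R5 ← R5 + R1: [0, -1, 0, -3, 3, 9, 7]
R3 ← R3 + (5/2)·R2: [0, 0, -6, -29/2, 3/2, 21, 23]
R4 ← R4 + (5/2)·R2: [0, 0, -8, -27/2, 3/2, 21, 24]
R5 ← R5 + (2)·R2: [0, 0, -4, -11, 3, 20, 20]
R4 ← R4 − (4/3)·R3: [0, 0, 0, 35/6, -1/2, -7, -20/3]
R5 ← R5 − (2/3)·R3: [0, 0, 0, -4/3, 2, 6, 14/3]
R5 ← R5 + (8/35)·R4: [0, 0, 0, 0, 66/35, 22/5, 22/7]
The echelon form has 5 nonzero rows, and every pivot lies in the first 6 columns, so rank(M) = rank([M|b]) = 5.
The system is consistent.

yes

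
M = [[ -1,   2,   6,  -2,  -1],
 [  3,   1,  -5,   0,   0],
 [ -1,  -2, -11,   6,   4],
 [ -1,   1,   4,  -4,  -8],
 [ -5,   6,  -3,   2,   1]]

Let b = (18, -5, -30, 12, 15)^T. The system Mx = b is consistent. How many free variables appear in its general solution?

Row reduce the augmented matrix [M | b].
R2 ← R2 + (3)·R1: [0, 7, 13, -6, -3, 49]
R3 ← R3 − R1: [0, -4, -17, 8, 5, -48]
R4 ← R4 − R1: [0, -1, -2, -2, -7, -6]
R5 ← R5 − (5)·R1: [0, -4, -33, 12, 6, -75]
R3 ← R3 + (4/7)·R2: [0, 0, -67/7, 32/7, 23/7, -20]
R4 ← R4 + (1/7)·R2: [0, 0, -1/7, -20/7, -52/7, 1]
R5 ← R5 + (4/7)·R2: [0, 0, -179/7, 60/7, 30/7, -47]
R4 ← R4 − (1/67)·R3: [0, 0, 0, -196/67, -501/67, 87/67]
R5 ← R5 − (179/67)·R3: [0, 0, 0, -244/67, -301/67, 431/67]
R5 ← R5 − (61/49)·R4: [0, 0, 0, 0, 236/49, 236/49]
The echelon form has 5 nonzero rows, and every pivot lies in the first 5 columns, so rank(M) = rank([M|b]) = 5.
The system is consistent.
Free variables = (unknowns) − (rank) = 5 − 5 = 0.

0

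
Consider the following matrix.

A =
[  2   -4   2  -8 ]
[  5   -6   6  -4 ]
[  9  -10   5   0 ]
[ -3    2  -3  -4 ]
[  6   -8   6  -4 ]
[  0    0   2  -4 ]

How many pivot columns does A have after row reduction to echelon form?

4

Row reduce to echelon form.
R2 ← R2 − (5/2)·R1: [0, 4, 1, 16]
R3 ← R3 − (9/2)·R1: [0, 8, -4, 36]
R4 ← R4 + (3/2)·R1: [0, -4, 0, -16]
R5 ← R5 − (3)·R1: [0, 4, 0, 20]
R3 ← R3 − (2)·R2: [0, 0, -6, 4]
R4 ← R4 + R2: [0, 0, 1, 0]
R5 ← R5 − R2: [0, 0, -1, 4]
R4 ← R4 + (1/6)·R3: [0, 0, 0, 2/3]
R5 ← R5 − (1/6)·R3: [0, 0, 0, 10/3]
R6 ← R6 + (1/3)·R3: [0, 0, 0, -8/3]
R5 ← R5 − (5)·R4: [0, 0, 0, 0]
R6 ← R6 + (4)·R4: [0, 0, 0, 0]
Echelon form has 4 nonzero rows, so rank(A) = 4.
Each nonzero row contributes one pivot column: 4 pivot columns.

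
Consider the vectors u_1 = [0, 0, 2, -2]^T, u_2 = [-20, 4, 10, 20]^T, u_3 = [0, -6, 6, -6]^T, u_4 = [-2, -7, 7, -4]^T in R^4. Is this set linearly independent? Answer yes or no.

Form the matrix with these vectors as rows and row reduce.
Swap R1 ↔ R2
R4 ← R4 − (1/10)·R1: [0, -37/5, 6, -6]
Swap R2 ↔ R3
R4 ← R4 − (37/30)·R2: [0, 0, -7/5, 7/5]
R4 ← R4 + (7/10)·R3: [0, 0, 0, 0]
3 nonzero rows, so the 4 vectors span a space of dimension 3.
Since 3 < 4, the vectors are linearly dependent.

no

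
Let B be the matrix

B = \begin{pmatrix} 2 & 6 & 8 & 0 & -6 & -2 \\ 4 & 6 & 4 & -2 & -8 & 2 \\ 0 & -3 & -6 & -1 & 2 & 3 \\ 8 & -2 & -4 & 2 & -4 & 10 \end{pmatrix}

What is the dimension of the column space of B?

Row reduce to echelon form.
R2 ← R2 − (2)·R1: [0, -6, -12, -2, 4, 6]
R4 ← R4 − (4)·R1: [0, -26, -36, 2, 20, 18]
R3 ← R3 − (1/2)·R2: [0, 0, 0, 0, 0, 0]
R4 ← R4 − (13/3)·R2: [0, 0, 16, 32/3, 8/3, -8]
Swap R3 ↔ R4
Echelon form has 3 nonzero rows, so rank(B) = 3.
The column space has dimension equal to the rank: 3.

3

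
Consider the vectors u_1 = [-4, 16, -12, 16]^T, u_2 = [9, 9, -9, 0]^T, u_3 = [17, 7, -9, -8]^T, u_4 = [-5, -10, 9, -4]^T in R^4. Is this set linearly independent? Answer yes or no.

no

Form the matrix with these vectors as rows and row reduce.
R2 ← R2 + (9/4)·R1: [0, 45, -36, 36]
R3 ← R3 + (17/4)·R1: [0, 75, -60, 60]
R4 ← R4 − (5/4)·R1: [0, -30, 24, -24]
R3 ← R3 − (5/3)·R2: [0, 0, 0, 0]
R4 ← R4 + (2/3)·R2: [0, 0, 0, 0]
2 nonzero rows, so the 4 vectors span a space of dimension 2.
Since 2 < 4, the vectors are linearly dependent.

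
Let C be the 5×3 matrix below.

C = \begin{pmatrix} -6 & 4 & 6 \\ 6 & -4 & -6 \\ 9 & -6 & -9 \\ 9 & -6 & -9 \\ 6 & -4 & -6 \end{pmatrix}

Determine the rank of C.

1

Row reduce to echelon form.
R2 ← R2 + R1: [0, 0, 0]
R3 ← R3 + (3/2)·R1: [0, 0, 0]
R4 ← R4 + (3/2)·R1: [0, 0, 0]
R5 ← R5 + R1: [0, 0, 0]
Echelon form has 1 nonzero row, so rank(C) = 1.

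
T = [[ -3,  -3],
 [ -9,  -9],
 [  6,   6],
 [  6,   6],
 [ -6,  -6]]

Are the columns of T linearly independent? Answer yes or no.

Row reduce T to echelon form.
R2 ← R2 − (3)·R1: [0, 0]
R3 ← R3 + (2)·R1: [0, 0]
R4 ← R4 + (2)·R1: [0, 0]
R5 ← R5 − (2)·R1: [0, 0]
1 pivot among 2 columns.
Only 1 < 2 pivot columns, so the columns are linearly dependent.

no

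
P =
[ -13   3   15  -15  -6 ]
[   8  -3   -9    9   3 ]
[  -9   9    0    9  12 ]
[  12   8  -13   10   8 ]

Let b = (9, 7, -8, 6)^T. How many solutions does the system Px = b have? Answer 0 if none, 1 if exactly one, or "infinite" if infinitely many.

0

Row reduce the augmented matrix [P | b].
R2 ← R2 + (8/13)·R1: [0, -15/13, 3/13, -3/13, -9/13, 163/13]
R3 ← R3 − (9/13)·R1: [0, 90/13, -135/13, 252/13, 210/13, -185/13]
R4 ← R4 + (12/13)·R1: [0, 140/13, 11/13, -50/13, 32/13, 186/13]
R3 ← R3 + (6)·R2: [0, 0, -9, 18, 12, 61]
R4 ← R4 + (28/3)·R2: [0, 0, 3, -6, -4, 394/3]
R4 ← R4 + (1/3)·R3: [0, 0, 0, 0, 0, 455/3]
The echelon form has 4 nonzero rows; the last pivot sits in the augmented column, so rank(P) = 3 but rank([P|b]) = 4.
Since the ranks differ, the system is inconsistent.
It has no solutions.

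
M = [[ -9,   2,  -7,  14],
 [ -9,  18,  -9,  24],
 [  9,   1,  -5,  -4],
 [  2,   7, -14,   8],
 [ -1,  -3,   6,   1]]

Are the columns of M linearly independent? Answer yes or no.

Row reduce M to echelon form.
R2 ← R2 − R1: [0, 16, -2, 10]
R3 ← R3 + R1: [0, 3, -12, 10]
R4 ← R4 + (2/9)·R1: [0, 67/9, -140/9, 100/9]
R5 ← R5 − (1/9)·R1: [0, -29/9, 61/9, -5/9]
R3 ← R3 − (3/16)·R2: [0, 0, -93/8, 65/8]
R4 ← R4 − (67/144)·R2: [0, 0, -117/8, 155/24]
R5 ← R5 + (29/144)·R2: [0, 0, 51/8, 35/24]
R4 ← R4 − (39/31)·R3: [0, 0, 0, -350/93]
R5 ← R5 + (17/31)·R3: [0, 0, 0, 550/93]
R5 ← R5 + (11/7)·R4: [0, 0, 0, 0]
4 pivots among 4 columns.
Every column is a pivot column, so the columns are linearly independent.

yes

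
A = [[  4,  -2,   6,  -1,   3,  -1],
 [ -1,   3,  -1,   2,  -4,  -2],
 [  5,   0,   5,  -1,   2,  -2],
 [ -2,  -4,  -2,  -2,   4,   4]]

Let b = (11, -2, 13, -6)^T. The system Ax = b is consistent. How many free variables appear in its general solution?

3

Row reduce the augmented matrix [A | b].
R2 ← R2 + (1/4)·R1: [0, 5/2, 1/2, 7/4, -13/4, -9/4, 3/4]
R3 ← R3 − (5/4)·R1: [0, 5/2, -5/2, 1/4, -7/4, -3/4, -3/4]
R4 ← R4 + (1/2)·R1: [0, -5, 1, -5/2, 11/2, 7/2, -1/2]
R3 ← R3 − R2: [0, 0, -3, -3/2, 3/2, 3/2, -3/2]
R4 ← R4 + (2)·R2: [0, 0, 2, 1, -1, -1, 1]
R4 ← R4 + (2/3)·R3: [0, 0, 0, 0, 0, 0, 0]
The echelon form has 3 nonzero rows, and every pivot lies in the first 6 columns, so rank(A) = rank([A|b]) = 3.
The system is consistent.
Free variables = (unknowns) − (rank) = 6 − 3 = 3.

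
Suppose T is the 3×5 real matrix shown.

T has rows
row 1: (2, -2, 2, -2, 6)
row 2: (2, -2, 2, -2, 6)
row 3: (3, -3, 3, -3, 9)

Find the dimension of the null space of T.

4

Row reduce to echelon form.
R2 ← R2 − R1: [0, 0, 0, 0, 0]
R3 ← R3 − (3/2)·R1: [0, 0, 0, 0, 0]
1 nonzero row, so rank(T) = 1.
T has 5 columns; by rank–nullity, nullity = 5 − 1 = 4.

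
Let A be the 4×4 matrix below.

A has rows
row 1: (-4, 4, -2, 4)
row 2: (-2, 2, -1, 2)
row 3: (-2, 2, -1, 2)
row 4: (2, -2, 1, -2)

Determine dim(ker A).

3

Row reduce to echelon form.
R2 ← R2 − (1/2)·R1: [0, 0, 0, 0]
R3 ← R3 − (1/2)·R1: [0, 0, 0, 0]
R4 ← R4 + (1/2)·R1: [0, 0, 0, 0]
1 nonzero row, so rank(A) = 1.
A has 4 columns; by rank–nullity, nullity = 4 − 1 = 3.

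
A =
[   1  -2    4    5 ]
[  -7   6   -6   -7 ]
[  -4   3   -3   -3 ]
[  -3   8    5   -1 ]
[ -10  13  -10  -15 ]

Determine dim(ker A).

0

Row reduce to echelon form.
R2 ← R2 + (7)·R1: [0, -8, 22, 28]
R3 ← R3 + (4)·R1: [0, -5, 13, 17]
R4 ← R4 + (3)·R1: [0, 2, 17, 14]
R5 ← R5 + (10)·R1: [0, -7, 30, 35]
R3 ← R3 − (5/8)·R2: [0, 0, -3/4, -1/2]
R4 ← R4 + (1/4)·R2: [0, 0, 45/2, 21]
R5 ← R5 − (7/8)·R2: [0, 0, 43/4, 21/2]
R4 ← R4 + (30)·R3: [0, 0, 0, 6]
R5 ← R5 + (43/3)·R3: [0, 0, 0, 10/3]
R5 ← R5 − (5/9)·R4: [0, 0, 0, 0]
4 nonzero rows, so rank(A) = 4.
A has 4 columns; by rank–nullity, nullity = 4 − 4 = 0.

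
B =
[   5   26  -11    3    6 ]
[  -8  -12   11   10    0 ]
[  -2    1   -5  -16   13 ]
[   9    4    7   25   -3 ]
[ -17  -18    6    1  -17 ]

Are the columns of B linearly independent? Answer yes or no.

Row reduce B to echelon form.
R2 ← R2 + (8/5)·R1: [0, 148/5, -33/5, 74/5, 48/5]
R3 ← R3 + (2/5)·R1: [0, 57/5, -47/5, -74/5, 77/5]
R4 ← R4 − (9/5)·R1: [0, -214/5, 134/5, 98/5, -69/5]
R5 ← R5 + (17/5)·R1: [0, 352/5, -157/5, 56/5, 17/5]
R3 ← R3 − (57/148)·R2: [0, 0, -1015/148, -41/2, 433/37]
R4 ← R4 + (107/74)·R2: [0, 0, 1277/74, 41, 3/37]
R5 ← R5 − (88/37)·R2: [0, 0, -581/37, -24, -719/37]
R4 ← R4 + (2554/1015)·R3: [0, 0, 0, -10742/1015, 29971/1015]
R5 ← R5 − (332/145)·R3: [0, 0, 0, 3326/145, -6703/145]
R5 ← R5 + (11641/5371)·R4: [0, 0, 0, 0, 2328/131]
5 pivots among 5 columns.
Every column is a pivot column, so the columns are linearly independent.

yes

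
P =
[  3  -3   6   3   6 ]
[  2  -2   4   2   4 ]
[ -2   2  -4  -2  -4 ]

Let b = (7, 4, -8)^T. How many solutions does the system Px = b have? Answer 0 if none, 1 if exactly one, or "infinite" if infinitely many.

0

Row reduce the augmented matrix [P | b].
R2 ← R2 − (2/3)·R1: [0, 0, 0, 0, 0, -2/3]
R3 ← R3 + (2/3)·R1: [0, 0, 0, 0, 0, -10/3]
R3 ← R3 − (5)·R2: [0, 0, 0, 0, 0, 0]
The echelon form has 2 nonzero rows; the last pivot sits in the augmented column, so rank(P) = 1 but rank([P|b]) = 2.
Since the ranks differ, the system is inconsistent.
It has no solutions.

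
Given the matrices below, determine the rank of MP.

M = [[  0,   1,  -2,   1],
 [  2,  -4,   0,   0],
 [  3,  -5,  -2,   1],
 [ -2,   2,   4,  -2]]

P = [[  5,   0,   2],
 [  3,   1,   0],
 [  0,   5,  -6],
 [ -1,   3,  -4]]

2

First compute MP:
[[  2,  -6,   8],
 [ -2,  -4,   4],
 [ -1, -12,  14],
 [ -2,  16, -20]]
Now row reduce the product.
R2 ← R2 + R1: [0, -10, 12]
R3 ← R3 + (1/2)·R1: [0, -15, 18]
R4 ← R4 + R1: [0, 10, -12]
R3 ← R3 − (3/2)·R2: [0, 0, 0]
R4 ← R4 + R2: [0, 0, 0]
2 nonzero rows, so rank(MP) = 2.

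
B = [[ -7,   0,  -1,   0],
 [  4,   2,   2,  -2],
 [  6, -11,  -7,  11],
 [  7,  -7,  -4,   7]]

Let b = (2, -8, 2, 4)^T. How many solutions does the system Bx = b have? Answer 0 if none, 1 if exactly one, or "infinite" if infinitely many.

Row reduce the augmented matrix [B | b].
R2 ← R2 + (4/7)·R1: [0, 2, 10/7, -2, -48/7]
R3 ← R3 + (6/7)·R1: [0, -11, -55/7, 11, 26/7]
R4 ← R4 + R1: [0, -7, -5, 7, 6]
R3 ← R3 + (11/2)·R2: [0, 0, 0, 0, -34]
R4 ← R4 + (7/2)·R2: [0, 0, 0, 0, -18]
R4 ← R4 − (9/17)·R3: [0, 0, 0, 0, 0]
The echelon form has 3 nonzero rows; the last pivot sits in the augmented column, so rank(B) = 2 but rank([B|b]) = 3.
Since the ranks differ, the system is inconsistent.
It has no solutions.

0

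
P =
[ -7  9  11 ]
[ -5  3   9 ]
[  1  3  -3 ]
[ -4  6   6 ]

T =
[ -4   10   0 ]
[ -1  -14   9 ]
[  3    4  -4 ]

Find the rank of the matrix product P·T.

2

First compute PT:
[[ 52, -152,  37],
 [ 44, -56,  -9],
 [-16, -44,  39],
 [ 28, -100,  30]]
Now row reduce the product.
R2 ← R2 − (11/13)·R1: [0, 944/13, -524/13]
R3 ← R3 + (4/13)·R1: [0, -1180/13, 655/13]
R4 ← R4 − (7/13)·R1: [0, -236/13, 131/13]
R3 ← R3 + (5/4)·R2: [0, 0, 0]
R4 ← R4 + (1/4)·R2: [0, 0, 0]
2 nonzero rows, so rank(PT) = 2.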